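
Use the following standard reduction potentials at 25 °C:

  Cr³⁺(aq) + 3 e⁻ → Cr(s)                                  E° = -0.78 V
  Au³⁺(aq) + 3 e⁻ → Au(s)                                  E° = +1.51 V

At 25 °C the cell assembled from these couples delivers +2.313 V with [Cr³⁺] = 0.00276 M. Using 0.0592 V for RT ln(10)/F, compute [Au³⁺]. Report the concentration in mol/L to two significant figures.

0.040 M

Au³⁺/Au is the cathode, Cr³⁺/Cr the anode: E°cell = +2.29 V, n = 3.
Overall reaction: Au³⁺(aq) + Cr(s) → Au(s) + Cr³⁺(aq); Q = [Cr³⁺]^1/[Au³⁺]^1.
From E = E° − (0.0592/n) log Q: log Q = (E° − E)·n/0.0592 = (+2.29 − (+2.313))·3/0.0592 = -1.1655.
So 1·log[Au³⁺] = 1·log(0.00276) − log Q = -2.5591 − (-1.1655) = -1.3936; [Au³⁺] = 10^(-1.3936) ≈ 0.040 M.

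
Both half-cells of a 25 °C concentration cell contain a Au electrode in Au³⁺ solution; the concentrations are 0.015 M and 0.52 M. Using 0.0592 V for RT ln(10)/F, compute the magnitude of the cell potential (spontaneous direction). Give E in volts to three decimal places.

For a concentration cell E°cell = 0. The 0.52 M side is the cathode (reduction is favoured where [Au³⁺] is higher).
With n = 3, E = −(0.0592/3) log([Au³⁺]ₐₙ/[Au³⁺]꜀ₐₜ) = −(0.0592/3) log(0.015/0.52) = −(0.0592/3)(-1.540) = +0.030 V.

+0.030 V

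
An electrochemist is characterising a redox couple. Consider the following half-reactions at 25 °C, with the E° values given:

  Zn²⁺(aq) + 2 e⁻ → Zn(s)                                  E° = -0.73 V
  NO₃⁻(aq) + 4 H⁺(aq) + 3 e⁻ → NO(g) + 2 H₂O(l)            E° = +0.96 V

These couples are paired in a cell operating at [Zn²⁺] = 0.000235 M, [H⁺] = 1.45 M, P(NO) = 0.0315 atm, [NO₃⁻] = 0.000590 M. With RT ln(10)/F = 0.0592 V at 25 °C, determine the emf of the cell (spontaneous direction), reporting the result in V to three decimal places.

+1.776 V

NO₃⁻/NO is the cathode (higher E°), Zn²⁺/Zn the anode: E°cell = +0.96 − (-0.73) = +1.69 V, n = 6.
Overall: 2 NO₃⁻(aq) + 8 H⁺(aq) + 3 Zn(s) → 2 NO(g) + 4 H₂O(l) + 3 Zn²⁺(aq)
Q = P(NO)^2·[Zn²⁺]^3 / ([NO₃⁻]^2·[H⁺]^8); log Q = -8.723.
E = E° − (0.0592/n) log Q = +1.69 − (0.0592/6)(-8.723) = +1.776 V.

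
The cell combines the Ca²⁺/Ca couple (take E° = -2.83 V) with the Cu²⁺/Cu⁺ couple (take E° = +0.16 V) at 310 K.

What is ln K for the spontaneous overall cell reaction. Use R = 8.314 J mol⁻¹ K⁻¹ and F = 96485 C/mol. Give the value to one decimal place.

Cathode: Cu²⁺/Cu⁺; anode: Ca²⁺/Ca. E°cell = (+0.16) − (-2.83) = +2.99 V, with n = 2.
ΔG° = −nFE° = −RT ln K, so ln K = nFE°/(RT) = (2)(96485)(+2.99) / ((8.314)(310)) = 223.867.

223.9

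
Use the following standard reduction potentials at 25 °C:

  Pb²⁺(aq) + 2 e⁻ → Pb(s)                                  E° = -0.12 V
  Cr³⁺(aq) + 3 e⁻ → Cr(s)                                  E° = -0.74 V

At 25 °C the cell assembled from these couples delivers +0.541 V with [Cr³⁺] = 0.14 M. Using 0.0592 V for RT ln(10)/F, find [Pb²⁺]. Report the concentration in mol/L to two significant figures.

0.00058 M

Pb²⁺/Pb is the cathode, Cr³⁺/Cr the anode: E°cell = +0.62 V, n = 6.
Overall reaction: 3 Pb²⁺(aq) + 2 Cr(s) → 3 Pb(s) + 2 Cr³⁺(aq); Q = [Cr³⁺]^2/[Pb²⁺]^3.
From E = E° − (0.0592/n) log Q: log Q = (E° − E)·n/0.0592 = (+0.62 − (+0.541))·6/0.0592 = 8.0068.
So 3·log[Pb²⁺] = 2·log(0.14) − log Q = -1.7077 − (8.0068) = -9.7145; log[Pb²⁺] = -9.7145 / 3 = -3.2382; [Pb²⁺] = 10^(-3.2382) ≈ 0.00058 M.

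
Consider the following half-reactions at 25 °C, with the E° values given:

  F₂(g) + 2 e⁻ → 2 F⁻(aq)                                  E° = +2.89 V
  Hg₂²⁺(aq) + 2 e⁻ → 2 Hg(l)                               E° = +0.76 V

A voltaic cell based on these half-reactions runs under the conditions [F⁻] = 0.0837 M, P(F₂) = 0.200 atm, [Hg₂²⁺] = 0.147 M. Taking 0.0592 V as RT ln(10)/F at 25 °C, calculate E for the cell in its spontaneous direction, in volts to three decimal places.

+2.198 V

F₂/F⁻ is the cathode (higher E°), Hg₂²⁺/Hg the anode: E°cell = +2.89 − (+0.76) = +2.13 V, n = 2.
Overall: F₂(g) + 2 Hg(l) → 2 F⁻(aq) + Hg₂²⁺(aq)
Q = [F⁻]^2·[Hg₂²⁺] / (P(F₂)); log Q = -2.288.
E = E° − (0.0592/n) log Q = +2.13 − (0.0592/2)(-2.288) = +2.198 V.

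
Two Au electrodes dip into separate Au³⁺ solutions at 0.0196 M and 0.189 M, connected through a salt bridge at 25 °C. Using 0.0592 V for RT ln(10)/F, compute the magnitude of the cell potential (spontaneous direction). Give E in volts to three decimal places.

+0.019 V

For a concentration cell E°cell = 0. The 0.189 M side is the cathode (reduction is favoured where [Au³⁺] is higher).
With n = 3, E = −(0.0592/3) log([Au³⁺]ₐₙ/[Au³⁺]꜀ₐₜ) = −(0.0592/3) log(0.0196/0.189) = −(0.0592/3)(-0.984) = +0.019 V.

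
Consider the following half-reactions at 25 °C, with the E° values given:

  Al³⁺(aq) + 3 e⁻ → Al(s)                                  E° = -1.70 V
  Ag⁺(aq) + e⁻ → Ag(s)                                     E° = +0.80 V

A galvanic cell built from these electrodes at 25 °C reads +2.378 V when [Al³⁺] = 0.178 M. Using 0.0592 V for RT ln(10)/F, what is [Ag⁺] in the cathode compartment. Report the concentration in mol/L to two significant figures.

0.0049 M

Ag⁺/Ag is the cathode, Al³⁺/Al the anode: E°cell = +2.50 V, n = 3.
Overall reaction: 3 Ag⁺(aq) + Al(s) → 3 Ag(s) + Al³⁺(aq); Q = [Al³⁺]^1/[Ag⁺]^3.
From E = E° − (0.0592/n) log Q: log Q = (E° − E)·n/0.0592 = (+2.50 − (+2.378))·3/0.0592 = 6.1824.
So 3·log[Ag⁺] = 1·log(0.178) − log Q = -0.7496 − (6.1824) = -6.9320; log[Ag⁺] = -6.9320 / 3 = -2.3107; [Ag⁺] = 10^(-2.3107) ≈ 0.0049 M.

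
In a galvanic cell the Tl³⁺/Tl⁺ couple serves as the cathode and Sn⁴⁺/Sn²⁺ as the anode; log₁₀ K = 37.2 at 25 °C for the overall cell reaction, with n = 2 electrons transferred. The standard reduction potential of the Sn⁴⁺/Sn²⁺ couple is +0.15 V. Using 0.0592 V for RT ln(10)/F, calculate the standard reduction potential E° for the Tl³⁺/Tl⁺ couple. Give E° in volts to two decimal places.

+1.25 V

E°cell = (0.0592/n)·log K = (0.0592/2)(37.2) = +1.101 V.
Since Tl³⁺/Tl⁺ is the cathode and Sn⁴⁺/Sn²⁺ the anode, E°cell = E°(Tl³⁺/Tl⁺) − E°(Sn⁴⁺/Sn²⁺).
So E°(Tl³⁺/Tl⁺) = E°cell + E°(Sn⁴⁺/Sn²⁺) = +1.101 + (+0.15) = +1.25 V.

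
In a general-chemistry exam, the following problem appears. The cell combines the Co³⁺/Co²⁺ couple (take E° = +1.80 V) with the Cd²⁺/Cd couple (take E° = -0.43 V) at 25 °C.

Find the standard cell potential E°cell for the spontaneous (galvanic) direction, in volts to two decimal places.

The Co³⁺/Co²⁺ couple has the higher reduction potential, so it is the cathode; Cd²⁺/Cd is oxidised at the anode.
E°cell = E°(cathode) − E°(anode) = (+1.80) − (-0.43) = +2.23 V.
Since E°cell > 0, the reaction is spontaneous under standard conditions.

+2.23 V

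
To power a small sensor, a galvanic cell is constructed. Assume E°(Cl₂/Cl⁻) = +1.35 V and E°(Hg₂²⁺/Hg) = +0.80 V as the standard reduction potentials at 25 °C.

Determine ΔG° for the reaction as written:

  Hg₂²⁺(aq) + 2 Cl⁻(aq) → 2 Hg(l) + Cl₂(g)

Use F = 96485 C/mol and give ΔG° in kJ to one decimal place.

As written, Hg₂²⁺/Hg is reduced (cathode) and Cl₂/Cl⁻ is oxidised (anode), so E°cell = (+0.80) − (+1.35) = -0.55 V.
Balancing electrons gives n = 2.
ΔG° = −nFE° = −(2)(96485)(-0.55) = 106,134 J = +106.1 kJ.

+106.1 kJ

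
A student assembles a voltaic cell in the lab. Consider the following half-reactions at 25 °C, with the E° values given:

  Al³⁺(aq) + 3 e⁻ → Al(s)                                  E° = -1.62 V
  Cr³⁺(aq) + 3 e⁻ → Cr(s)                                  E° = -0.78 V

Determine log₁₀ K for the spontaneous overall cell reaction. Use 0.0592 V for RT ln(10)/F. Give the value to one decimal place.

Cathode: Cr³⁺/Cr; anode: Al³⁺/Al. E°cell = +0.84 V, n = 3.
log K = nE°cell / 0.0592 = (3)(+0.84) / 0.0592 = 42.6.

42.6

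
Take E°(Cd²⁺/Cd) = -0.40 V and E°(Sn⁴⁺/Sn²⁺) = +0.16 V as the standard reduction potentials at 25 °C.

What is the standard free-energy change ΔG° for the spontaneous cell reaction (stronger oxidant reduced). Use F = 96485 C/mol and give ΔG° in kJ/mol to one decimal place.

Sn⁴⁺/Sn²⁺ (E° = +0.16 V) is the cathode; Cd²⁺/Cd (E° = -0.40 V) is the anode, so E°cell = +0.56 V.
Balancing electrons gives n = 2 (lcm of 2 and 2).
ΔG° = −nFE° = −(2)(96485)(+0.56) = -108,063 J = -108.1 kJ/mol.

-108.1 kJ/mol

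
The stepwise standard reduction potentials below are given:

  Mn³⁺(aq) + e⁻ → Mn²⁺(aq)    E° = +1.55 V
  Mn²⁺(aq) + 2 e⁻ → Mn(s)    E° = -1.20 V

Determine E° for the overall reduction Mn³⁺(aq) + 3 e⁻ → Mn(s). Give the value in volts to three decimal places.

-0.283 V

Since ΔG° = −nFE° is additive over sequential reductions, n₃E°₃ = n₁E°₁ + n₂E°₂.
E°₃ = (1×+1.55 + 2×-1.20) / 3 = (-0.850) / 3 = -0.283 V.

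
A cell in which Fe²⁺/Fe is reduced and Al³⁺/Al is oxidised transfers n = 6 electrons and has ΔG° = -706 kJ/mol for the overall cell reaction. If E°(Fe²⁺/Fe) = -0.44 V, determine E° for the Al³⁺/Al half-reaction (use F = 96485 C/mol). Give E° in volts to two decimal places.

-1.66 V

E°cell = −ΔG°/(nF) = −(-706×10³)/((6)(96485)) = +1.220 V.
Since Fe²⁺/Fe is the cathode and Al³⁺/Al the anode, E°cell = E°(Fe²⁺/Fe) − E°(Al³⁺/Al).
So E°(Al³⁺/Al) = E°(Fe²⁺/Fe) − E°cell = (-0.44) − (+1.220) = -1.66 V.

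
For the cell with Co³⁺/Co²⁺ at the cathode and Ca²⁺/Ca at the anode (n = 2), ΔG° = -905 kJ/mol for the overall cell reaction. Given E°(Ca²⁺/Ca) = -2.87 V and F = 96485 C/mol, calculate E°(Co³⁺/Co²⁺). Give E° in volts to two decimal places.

+1.82 V

E°cell = −ΔG°/(nF) = −(-905×10³)/((2)(96485)) = +4.690 V.
Since Co³⁺/Co²⁺ is the cathode and Ca²⁺/Ca the anode, E°cell = E°(Co³⁺/Co²⁺) − E°(Ca²⁺/Ca).
So E°(Co³⁺/Co²⁺) = E°cell + E°(Ca²⁺/Ca) = +4.690 + (-2.87) = +1.82 V.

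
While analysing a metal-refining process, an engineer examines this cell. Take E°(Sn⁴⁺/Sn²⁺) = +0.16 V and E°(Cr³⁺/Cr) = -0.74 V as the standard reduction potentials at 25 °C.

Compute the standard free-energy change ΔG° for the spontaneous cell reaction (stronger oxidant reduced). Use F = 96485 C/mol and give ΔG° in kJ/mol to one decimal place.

Sn⁴⁺/Sn²⁺ (E° = +0.16 V) is the cathode; Cr³⁺/Cr (E° = -0.74 V) is the anode, so E°cell = +0.90 V.
Balancing electrons gives n = 6 (lcm of 2 and 3).
ΔG° = −nFE° = −(6)(96485)(+0.90) = -521,019 J = -521.0 kJ/mol.

-521.0 kJ/mol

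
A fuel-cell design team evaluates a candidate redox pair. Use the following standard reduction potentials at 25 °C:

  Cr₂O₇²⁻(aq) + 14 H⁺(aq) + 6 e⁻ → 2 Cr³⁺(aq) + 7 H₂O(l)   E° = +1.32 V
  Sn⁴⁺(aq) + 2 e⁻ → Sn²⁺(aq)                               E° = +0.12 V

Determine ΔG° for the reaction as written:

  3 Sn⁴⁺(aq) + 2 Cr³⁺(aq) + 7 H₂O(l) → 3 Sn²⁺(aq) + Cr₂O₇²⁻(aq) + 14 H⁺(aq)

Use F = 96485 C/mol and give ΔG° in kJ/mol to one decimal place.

As written, Sn⁴⁺/Sn²⁺ is reduced (cathode) and Cr₂O₇²⁻/Cr³⁺ is oxidised (anode), so E°cell = (+0.12) − (+1.32) = -1.20 V.
Balancing electrons gives n = 6.
ΔG° = −nFE° = −(6)(96485)(-1.20) = 694,692 J = +694.7 kJ/mol.

+694.7 kJ/mol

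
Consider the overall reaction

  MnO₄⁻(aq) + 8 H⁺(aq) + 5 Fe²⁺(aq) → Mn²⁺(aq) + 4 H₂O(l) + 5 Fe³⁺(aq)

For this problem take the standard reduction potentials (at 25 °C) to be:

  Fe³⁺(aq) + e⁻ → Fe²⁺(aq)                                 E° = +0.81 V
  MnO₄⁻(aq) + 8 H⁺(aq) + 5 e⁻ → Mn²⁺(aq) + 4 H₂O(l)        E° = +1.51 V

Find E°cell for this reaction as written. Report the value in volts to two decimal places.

+0.70 V

The MnO₄⁻/Mn²⁺ couple has the higher reduction potential, so it is the cathode; Fe³⁺/Fe²⁺ is oxidised at the anode.
E°cell = E°(cathode) − E°(anode) = (+1.51) − (+0.81) = +0.70 V.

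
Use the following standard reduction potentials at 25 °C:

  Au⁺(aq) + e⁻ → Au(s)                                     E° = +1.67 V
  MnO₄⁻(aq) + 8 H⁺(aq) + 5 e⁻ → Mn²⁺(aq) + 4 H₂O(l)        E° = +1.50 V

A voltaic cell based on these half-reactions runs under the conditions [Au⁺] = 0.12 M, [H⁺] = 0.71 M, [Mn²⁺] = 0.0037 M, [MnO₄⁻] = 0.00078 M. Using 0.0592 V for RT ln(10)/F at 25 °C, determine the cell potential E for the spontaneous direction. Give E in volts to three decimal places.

+0.138 V

Au⁺/Au is the cathode (higher E°), MnO₄⁻/Mn²⁺ the anode: E°cell = +1.67 − (+1.50) = +0.17 V, n = 5.
Overall: 5 Au⁺(aq) + Mn²⁺(aq) + 4 H₂O(l) → 5 Au(s) + MnO₄⁻(aq) + 8 H⁺(aq)
Q = [MnO₄⁻]·[H⁺]^8 / ([Au⁺]^5·[Mn²⁺]); log Q = 2.738.
E = E° − (0.0592/n) log Q = +0.17 − (0.0592/5)(2.738) = +0.138 V.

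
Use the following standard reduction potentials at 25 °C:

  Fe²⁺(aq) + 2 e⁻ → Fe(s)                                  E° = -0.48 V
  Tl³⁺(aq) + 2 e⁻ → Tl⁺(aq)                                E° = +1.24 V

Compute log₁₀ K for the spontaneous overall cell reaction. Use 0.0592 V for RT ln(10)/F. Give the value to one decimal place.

Cathode: Tl³⁺/Tl⁺; anode: Fe²⁺/Fe. E°cell = +1.72 V, n = 2.
log K = nE°cell / 0.0592 = (2)(+1.72) / 0.0592 = 58.1.

58.1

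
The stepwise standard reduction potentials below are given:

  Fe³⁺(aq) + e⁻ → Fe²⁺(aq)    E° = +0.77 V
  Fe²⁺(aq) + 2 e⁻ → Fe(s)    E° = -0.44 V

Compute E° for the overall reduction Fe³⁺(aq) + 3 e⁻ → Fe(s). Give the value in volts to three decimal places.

-0.037 V

Standard free energies of sequential steps add: ΔG°₃ = ΔG°₁ + ΔG°₂, so n₃E°₃ = n₁E°₁ + n₂E°₂.
E°₃ = (1×+0.77 + 2×-0.44) / 3 = (-0.110) / 3 = -0.037 V.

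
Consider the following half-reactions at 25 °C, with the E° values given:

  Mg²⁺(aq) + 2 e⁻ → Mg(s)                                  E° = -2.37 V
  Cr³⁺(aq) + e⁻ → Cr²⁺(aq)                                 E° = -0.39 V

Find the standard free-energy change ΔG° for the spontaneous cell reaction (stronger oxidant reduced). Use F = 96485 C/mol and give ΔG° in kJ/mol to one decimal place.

Cr³⁺/Cr²⁺ (E° = -0.39 V) is the cathode; Mg²⁺/Mg (E° = -2.37 V) is the anode, so E°cell = +1.98 V.
Balancing electrons gives n = 2 (lcm of 1 and 2).
ΔG° = −nFE° = −(2)(96485)(+1.98) = -382,081 J = -382.1 kJ/mol.

-382.1 kJ/mol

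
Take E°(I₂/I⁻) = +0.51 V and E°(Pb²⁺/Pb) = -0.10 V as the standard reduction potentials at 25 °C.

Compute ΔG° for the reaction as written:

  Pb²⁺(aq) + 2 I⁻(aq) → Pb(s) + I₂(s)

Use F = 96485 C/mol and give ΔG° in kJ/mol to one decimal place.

As written, Pb²⁺/Pb is reduced (cathode) and I₂/I⁻ is oxidised (anode), so E°cell = (-0.10) − (+0.51) = -0.61 V.
Balancing electrons gives n = 2.
ΔG° = −nFE° = −(2)(96485)(-0.61) = 117,712 J = +117.7 kJ/mol.

+117.7 kJ/mol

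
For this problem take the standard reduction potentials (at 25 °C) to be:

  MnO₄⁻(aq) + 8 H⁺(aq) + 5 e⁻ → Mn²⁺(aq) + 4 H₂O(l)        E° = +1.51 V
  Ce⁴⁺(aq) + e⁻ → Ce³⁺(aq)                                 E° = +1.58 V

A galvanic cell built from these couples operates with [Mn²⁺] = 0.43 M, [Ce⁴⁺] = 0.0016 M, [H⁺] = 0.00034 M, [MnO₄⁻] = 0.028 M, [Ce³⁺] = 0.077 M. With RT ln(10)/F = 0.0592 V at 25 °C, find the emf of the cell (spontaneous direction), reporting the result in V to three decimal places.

+0.313 V

Ce⁴⁺/Ce³⁺ is the cathode (higher E°), MnO₄⁻/Mn²⁺ the anode: E°cell = +1.58 − (+1.51) = +0.07 V, n = 5.
Overall: 5 Ce⁴⁺(aq) + Mn²⁺(aq) + 4 H₂O(l) → 5 Ce³⁺(aq) + MnO₄⁻(aq) + 8 H⁺(aq)
Q = [Ce³⁺]^5·[MnO₄⁻]·[H⁺]^8 / ([Ce⁴⁺]^5·[Mn²⁺]); log Q = -20.523.
E = E° − (0.0592/n) log Q = +0.07 − (0.0592/5)(-20.523) = +0.313 V.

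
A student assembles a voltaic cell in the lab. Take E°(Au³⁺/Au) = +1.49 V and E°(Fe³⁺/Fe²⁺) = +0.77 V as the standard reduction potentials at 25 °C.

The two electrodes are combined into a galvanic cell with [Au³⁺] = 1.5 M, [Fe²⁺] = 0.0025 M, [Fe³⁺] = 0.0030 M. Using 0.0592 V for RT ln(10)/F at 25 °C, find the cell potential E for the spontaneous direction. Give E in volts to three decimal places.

Au³⁺/Au is the cathode (higher E°), Fe³⁺/Fe²⁺ the anode: E°cell = +1.49 − (+0.77) = +0.72 V, n = 3.
Overall: Au³⁺(aq) + 3 Fe²⁺(aq) → Au(s) + 3 Fe³⁺(aq)
Q = [Fe³⁺]^3 / ([Au³⁺]·[Fe²⁺]^3); log Q = 0.061.
E = E° − (0.0592/n) log Q = +0.72 − (0.0592/3)(0.061) = +0.719 V.

+0.719 V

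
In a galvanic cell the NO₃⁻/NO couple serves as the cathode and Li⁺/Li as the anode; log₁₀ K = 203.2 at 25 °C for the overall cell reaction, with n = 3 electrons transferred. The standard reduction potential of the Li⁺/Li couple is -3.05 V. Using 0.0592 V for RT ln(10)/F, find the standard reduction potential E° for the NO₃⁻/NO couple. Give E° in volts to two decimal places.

E°cell = (0.0592/n)·log K = (0.0592/3)(203.2) = +4.010 V.
Since NO₃⁻/NO is the cathode and Li⁺/Li the anode, E°cell = E°(NO₃⁻/NO) − E°(Li⁺/Li).
So E°(NO₃⁻/NO) = E°cell + E°(Li⁺/Li) = +4.010 + (-3.05) = +0.96 V.

+0.96 V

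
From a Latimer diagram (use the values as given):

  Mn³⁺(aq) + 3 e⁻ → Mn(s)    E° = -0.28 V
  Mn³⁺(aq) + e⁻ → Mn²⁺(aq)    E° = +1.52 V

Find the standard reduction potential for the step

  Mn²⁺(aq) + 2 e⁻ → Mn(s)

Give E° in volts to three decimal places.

-1.180 V

Sequential free energies add, so n₃E°₃ = n₁E°₁ + n₂E°₂.
With n₃ = 3, and the known step contributing 1×(+1.52) V, the unknown satisfies 2·E° = 3×(-0.28) − 1×(+1.52) = -2.360.
E° = -2.360 / 2 = -1.180 V.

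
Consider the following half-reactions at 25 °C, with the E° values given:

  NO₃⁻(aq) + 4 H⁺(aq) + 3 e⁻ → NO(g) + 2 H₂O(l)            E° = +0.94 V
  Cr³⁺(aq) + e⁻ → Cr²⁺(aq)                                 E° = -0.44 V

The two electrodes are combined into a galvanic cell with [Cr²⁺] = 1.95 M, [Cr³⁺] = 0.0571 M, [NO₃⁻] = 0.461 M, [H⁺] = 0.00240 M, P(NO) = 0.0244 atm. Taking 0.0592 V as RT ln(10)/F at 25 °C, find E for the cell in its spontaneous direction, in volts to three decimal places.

NO₃⁻/NO is the cathode (higher E°), Cr³⁺/Cr²⁺ the anode: E°cell = +0.94 − (-0.44) = +1.38 V, n = 3.
Overall: NO₃⁻(aq) + 4 H⁺(aq) + 3 Cr²⁺(aq) → NO(g) + 2 H₂O(l) + 3 Cr³⁺(aq)
Q = P(NO)·[Cr³⁺]^3 / ([NO₃⁻]·[H⁺]^4·[Cr²⁺]^3); log Q = 4.603.
E = E° − (0.0592/n) log Q = +1.38 − (0.0592/3)(4.603) = +1.289 V.

+1.289 V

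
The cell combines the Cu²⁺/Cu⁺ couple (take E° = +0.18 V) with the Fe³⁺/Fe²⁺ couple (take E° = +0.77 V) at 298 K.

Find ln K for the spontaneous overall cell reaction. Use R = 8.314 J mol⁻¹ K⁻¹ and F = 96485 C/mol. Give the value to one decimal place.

23.0

Cathode: Fe³⁺/Fe²⁺; anode: Cu²⁺/Cu⁺. E°cell = (+0.77) − (+0.18) = +0.59 V, with n = 1.
ΔG° = −nFE° = −RT ln K, so ln K = nFE°/(RT) = (1)(96485)(+0.59) / ((8.314)(298)) = 22.977.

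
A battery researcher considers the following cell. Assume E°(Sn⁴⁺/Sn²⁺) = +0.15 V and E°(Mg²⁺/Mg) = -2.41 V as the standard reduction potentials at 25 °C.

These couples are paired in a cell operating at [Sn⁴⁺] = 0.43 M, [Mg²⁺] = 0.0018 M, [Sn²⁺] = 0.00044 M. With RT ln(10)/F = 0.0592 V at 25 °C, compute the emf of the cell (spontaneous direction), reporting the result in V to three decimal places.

Sn⁴⁺/Sn²⁺ is the cathode (higher E°), Mg²⁺/Mg the anode: E°cell = +0.15 − (-2.41) = +2.56 V, n = 2.
Overall: Sn⁴⁺(aq) + Mg(s) → Sn²⁺(aq) + Mg²⁺(aq)
Q = [Sn²⁺]·[Mg²⁺] / ([Sn⁴⁺]); log Q = -5.735.
E = E° − (0.0592/n) log Q = +2.56 − (0.0592/2)(-5.735) = +2.730 V.

+2.730 V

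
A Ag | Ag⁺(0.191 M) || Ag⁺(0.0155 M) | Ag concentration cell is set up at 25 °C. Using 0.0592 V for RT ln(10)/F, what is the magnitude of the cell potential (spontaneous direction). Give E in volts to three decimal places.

+0.065 V

For a concentration cell E°cell = 0. The 0.191 M side is the cathode (reduction is favoured where [Ag⁺] is higher).
With n = 1, E = −(0.0592/1) log([Ag⁺]ₐₙ/[Ag⁺]꜀ₐₜ) = −(0.0592/1) log(0.0155/0.191) = −(0.0592/1)(-1.091) = +0.065 V.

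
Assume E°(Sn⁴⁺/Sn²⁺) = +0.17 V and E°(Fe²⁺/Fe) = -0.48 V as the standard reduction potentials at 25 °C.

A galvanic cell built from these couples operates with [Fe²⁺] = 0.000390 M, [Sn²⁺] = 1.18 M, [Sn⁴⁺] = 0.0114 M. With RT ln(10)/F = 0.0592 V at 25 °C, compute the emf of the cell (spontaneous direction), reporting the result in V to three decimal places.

Sn⁴⁺/Sn²⁺ is the cathode (higher E°), Fe²⁺/Fe the anode: E°cell = +0.17 − (-0.48) = +0.65 V, n = 2.
Overall: Sn⁴⁺(aq) + Fe(s) → Sn²⁺(aq) + Fe²⁺(aq)
Q = [Sn²⁺]·[Fe²⁺] / ([Sn⁴⁺]); log Q = -1.394.
E = E° − (0.0592/n) log Q = +0.65 − (0.0592/2)(-1.394) = +0.691 V.

+0.691 V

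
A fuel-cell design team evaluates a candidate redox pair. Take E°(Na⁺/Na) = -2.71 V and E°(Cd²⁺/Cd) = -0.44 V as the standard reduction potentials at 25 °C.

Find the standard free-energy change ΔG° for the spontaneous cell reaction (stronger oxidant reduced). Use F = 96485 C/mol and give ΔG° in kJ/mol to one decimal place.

Cd²⁺/Cd (E° = -0.44 V) is the cathode; Na⁺/Na (E° = -2.71 V) is the anode, so E°cell = +2.27 V.
Balancing electrons gives n = 2 (lcm of 2 and 1).
ΔG° = −nFE° = −(2)(96485)(+2.27) = -438,042 J = -438.0 kJ/mol.

-438.0 kJ/mol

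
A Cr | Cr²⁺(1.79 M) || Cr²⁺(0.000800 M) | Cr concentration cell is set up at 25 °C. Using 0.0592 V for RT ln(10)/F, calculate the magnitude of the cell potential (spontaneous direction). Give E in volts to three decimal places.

+0.099 V

For a concentration cell E°cell = 0. The 1.79 M side is the cathode (reduction is favoured where [Cr²⁺] is higher).
With n = 2, E = −(0.0592/2) log([Cr²⁺]ₐₙ/[Cr²⁺]꜀ₐₜ) = −(0.0592/2) log(0.0008/1.79) = −(0.0592/2)(-3.350) = +0.099 V.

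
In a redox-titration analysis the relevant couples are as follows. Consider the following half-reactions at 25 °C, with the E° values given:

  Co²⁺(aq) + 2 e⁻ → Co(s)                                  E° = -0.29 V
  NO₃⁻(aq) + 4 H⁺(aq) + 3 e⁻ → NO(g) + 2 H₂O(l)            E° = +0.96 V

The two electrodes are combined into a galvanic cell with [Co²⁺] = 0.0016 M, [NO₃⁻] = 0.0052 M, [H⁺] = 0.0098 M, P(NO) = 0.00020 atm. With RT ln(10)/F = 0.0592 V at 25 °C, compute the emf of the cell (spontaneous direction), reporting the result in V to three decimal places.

NO₃⁻/NO is the cathode (higher E°), Co²⁺/Co the anode: E°cell = +0.96 − (-0.29) = +1.25 V, n = 6.
Overall: 2 NO₃⁻(aq) + 8 H⁺(aq) + 3 Co(s) → 2 NO(g) + 4 H₂O(l) + 3 Co²⁺(aq)
Q = P(NO)^2·[Co²⁺]^3 / ([NO₃⁻]^2·[H⁺]^8); log Q = 4.853.
E = E° − (0.0592/n) log Q = +1.25 − (0.0592/6)(4.853) = +1.202 V.

+1.202 V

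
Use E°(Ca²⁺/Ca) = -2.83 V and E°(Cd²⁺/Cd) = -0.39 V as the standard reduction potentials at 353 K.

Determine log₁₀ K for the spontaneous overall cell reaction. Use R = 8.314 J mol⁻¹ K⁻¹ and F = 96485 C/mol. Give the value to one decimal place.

Cathode: Cd²⁺/Cd; anode: Ca²⁺/Ca. E°cell = (-0.39) − (-2.83) = +2.44 V, with n = 2.
ΔG° = −nFE° = −RT ln K, so ln K = nFE°/(RT) = (2)(96485)(+2.44) / ((8.314)(353)) = 160.433.
log₁₀ K = 160.433 / ln 10 = 69.7.

69.7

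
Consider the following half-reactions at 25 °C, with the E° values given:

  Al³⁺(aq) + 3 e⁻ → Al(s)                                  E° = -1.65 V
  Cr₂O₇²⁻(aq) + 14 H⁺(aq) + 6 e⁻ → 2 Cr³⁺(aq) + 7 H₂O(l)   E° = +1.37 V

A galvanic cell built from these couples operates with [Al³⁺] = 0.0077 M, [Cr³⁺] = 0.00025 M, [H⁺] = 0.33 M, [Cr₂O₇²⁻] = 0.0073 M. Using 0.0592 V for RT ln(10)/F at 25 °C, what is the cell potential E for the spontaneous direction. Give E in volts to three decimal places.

Cr₂O₇²⁻/Cr³⁺ is the cathode (higher E°), Al³⁺/Al the anode: E°cell = +1.37 − (-1.65) = +3.02 V, n = 6.
Overall: Cr₂O₇²⁻(aq) + 14 H⁺(aq) + 2 Al(s) → 2 Cr³⁺(aq) + 7 H₂O(l) + 2 Al³⁺(aq)
Q = [Cr³⁺]^2·[Al³⁺]^2 / ([Cr₂O₇²⁻]·[H⁺]^14); log Q = -2.554.
E = E° − (0.0592/n) log Q = +3.02 − (0.0592/6)(-2.554) = +3.045 V.

+3.045 V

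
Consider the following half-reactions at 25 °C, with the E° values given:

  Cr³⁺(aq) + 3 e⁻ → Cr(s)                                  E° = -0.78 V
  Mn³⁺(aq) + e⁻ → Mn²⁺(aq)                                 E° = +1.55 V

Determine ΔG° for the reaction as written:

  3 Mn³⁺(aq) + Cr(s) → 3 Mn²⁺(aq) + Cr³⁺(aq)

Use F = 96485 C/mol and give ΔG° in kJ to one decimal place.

-674.4 kJ

As written, Mn³⁺/Mn²⁺ is reduced (cathode) and Cr³⁺/Cr is oxidised (anode), so E°cell = (+1.55) − (-0.78) = +2.33 V.
Balancing electrons gives n = 3.
ΔG° = −nFE° = −(3)(96485)(+2.33) = -674,430 J = -674.4 kJ.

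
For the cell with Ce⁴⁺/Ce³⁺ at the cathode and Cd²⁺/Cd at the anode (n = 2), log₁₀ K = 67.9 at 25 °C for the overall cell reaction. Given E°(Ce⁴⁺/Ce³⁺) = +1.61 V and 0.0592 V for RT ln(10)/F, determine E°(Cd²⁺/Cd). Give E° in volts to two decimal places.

-0.40 V

E°cell = (0.0592/n)·log K = (0.0592/2)(67.9) = +2.010 V.
Since Ce⁴⁺/Ce³⁺ is the cathode and Cd²⁺/Cd the anode, E°cell = E°(Ce⁴⁺/Ce³⁺) − E°(Cd²⁺/Cd).
So E°(Cd²⁺/Cd) = E°(Ce⁴⁺/Ce³⁺) − E°cell = (+1.61) − (+2.010) = -0.40 V.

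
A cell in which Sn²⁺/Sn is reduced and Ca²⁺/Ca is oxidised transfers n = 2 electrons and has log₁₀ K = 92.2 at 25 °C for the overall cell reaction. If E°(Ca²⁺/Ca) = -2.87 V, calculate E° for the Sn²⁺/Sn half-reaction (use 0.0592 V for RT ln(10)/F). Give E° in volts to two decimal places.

E°cell = (0.0592/n)·log K = (0.0592/2)(92.2) = +2.729 V.
Since Sn²⁺/Sn is the cathode and Ca²⁺/Ca the anode, E°cell = E°(Sn²⁺/Sn) − E°(Ca²⁺/Ca).
So E°(Sn²⁺/Sn) = E°cell + E°(Ca²⁺/Ca) = +2.729 + (-2.87) = -0.14 V.

-0.14 V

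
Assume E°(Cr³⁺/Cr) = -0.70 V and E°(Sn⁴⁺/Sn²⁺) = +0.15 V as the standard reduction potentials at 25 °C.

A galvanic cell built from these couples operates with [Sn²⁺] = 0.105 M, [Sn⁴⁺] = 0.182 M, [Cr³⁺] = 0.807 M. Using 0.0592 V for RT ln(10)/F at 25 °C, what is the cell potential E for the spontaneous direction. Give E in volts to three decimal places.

+0.859 V

Sn⁴⁺/Sn²⁺ is the cathode (higher E°), Cr³⁺/Cr the anode: E°cell = +0.15 − (-0.70) = +0.85 V, n = 6.
Overall: 3 Sn⁴⁺(aq) + 2 Cr(s) → 3 Sn²⁺(aq) + 2 Cr³⁺(aq)
Q = [Sn²⁺]^3·[Cr³⁺]^2 / ([Sn⁴⁺]^3); log Q = -0.903.
E = E° − (0.0592/n) log Q = +0.85 − (0.0592/6)(-0.903) = +0.859 V.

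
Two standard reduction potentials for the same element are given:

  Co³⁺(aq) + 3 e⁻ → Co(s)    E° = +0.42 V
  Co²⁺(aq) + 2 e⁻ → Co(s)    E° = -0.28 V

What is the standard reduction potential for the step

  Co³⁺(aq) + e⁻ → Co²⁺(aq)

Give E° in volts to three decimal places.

+1.820 V

Sequential free energies add, so n₃E°₃ = n₁E°₁ + n₂E°₂.
With n₃ = 3, and the known step contributing 2×(-0.28) V, the unknown satisfies 1·E° = 3×(+0.42) − 2×(-0.28) = +1.820.
E° = +1.820 / 1 = +1.820 V.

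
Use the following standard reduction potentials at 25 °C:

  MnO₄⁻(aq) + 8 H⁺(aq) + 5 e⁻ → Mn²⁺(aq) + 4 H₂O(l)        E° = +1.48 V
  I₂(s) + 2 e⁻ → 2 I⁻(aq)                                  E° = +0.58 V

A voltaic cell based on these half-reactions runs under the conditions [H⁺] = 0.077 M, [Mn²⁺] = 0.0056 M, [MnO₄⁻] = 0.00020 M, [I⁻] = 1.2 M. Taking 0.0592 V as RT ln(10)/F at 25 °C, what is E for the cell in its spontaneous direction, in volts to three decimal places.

+0.782 V

MnO₄⁻/Mn²⁺ is the cathode (higher E°), I₂/I⁻ the anode: E°cell = +1.48 − (+0.58) = +0.90 V, n = 10.
Overall: 2 MnO₄⁻(aq) + 16 H⁺(aq) + 10 I⁻(aq) → 2 Mn²⁺(aq) + 8 H₂O(l) + 5 I₂(s)
Q = [Mn²⁺]^2 / ([MnO₄⁻]^2·[H⁺]^16·[I⁻]^10); log Q = 19.919.
E = E° − (0.0592/n) log Q = +0.90 − (0.0592/10)(19.919) = +0.782 V.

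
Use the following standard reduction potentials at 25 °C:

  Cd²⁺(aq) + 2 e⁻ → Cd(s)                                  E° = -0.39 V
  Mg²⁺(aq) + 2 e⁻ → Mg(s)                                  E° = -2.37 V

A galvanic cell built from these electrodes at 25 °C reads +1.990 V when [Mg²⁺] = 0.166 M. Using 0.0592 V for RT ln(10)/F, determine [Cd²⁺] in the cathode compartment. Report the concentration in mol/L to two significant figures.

0.36 M

Cd²⁺/Cd is the cathode, Mg²⁺/Mg the anode: E°cell = +1.98 V, n = 2.
Overall reaction: Cd²⁺(aq) + Mg(s) → Cd(s) + Mg²⁺(aq); Q = [Mg²⁺]^1/[Cd²⁺]^1.
From E = E° − (0.0592/n) log Q: log Q = (E° − E)·n/0.0592 = (+1.98 − (+1.990))·2/0.0592 = -0.3378.
So 1·log[Cd²⁺] = 1·log(0.166) − log Q = -0.7799 − (-0.3378) = -0.4421; [Cd²⁺] = 10^(-0.4421) ≈ 0.36 M.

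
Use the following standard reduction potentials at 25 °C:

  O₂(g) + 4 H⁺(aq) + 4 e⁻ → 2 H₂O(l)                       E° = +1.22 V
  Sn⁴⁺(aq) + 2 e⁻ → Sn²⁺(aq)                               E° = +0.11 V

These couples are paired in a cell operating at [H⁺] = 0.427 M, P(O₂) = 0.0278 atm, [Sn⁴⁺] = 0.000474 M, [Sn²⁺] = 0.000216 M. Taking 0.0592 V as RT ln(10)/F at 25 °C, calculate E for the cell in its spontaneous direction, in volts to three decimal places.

O₂/H₂O is the cathode (higher E°), Sn⁴⁺/Sn²⁺ the anode: E°cell = +1.22 − (+0.11) = +1.11 V, n = 4.
Overall: O₂(g) + 4 H⁺(aq) + 2 Sn²⁺(aq) → 2 H₂O(l) + 2 Sn⁴⁺(aq)
Q = [Sn⁴⁺]^2 / (P(O₂)·[H⁺]^4·[Sn²⁺]^2); log Q = 3.717.
E = E° − (0.0592/n) log Q = +1.11 − (0.0592/4)(3.717) = +1.055 V.

+1.055 V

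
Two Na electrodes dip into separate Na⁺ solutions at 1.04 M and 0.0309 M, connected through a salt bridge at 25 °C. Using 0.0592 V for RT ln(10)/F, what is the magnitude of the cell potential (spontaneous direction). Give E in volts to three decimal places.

For a concentration cell E°cell = 0. The 1.04 M side is the cathode (reduction is favoured where [Na⁺] is higher).
With n = 1, E = −(0.0592/1) log([Na⁺]ₐₙ/[Na⁺]꜀ₐₜ) = −(0.0592/1) log(0.0309/1.04) = −(0.0592/1)(-1.527) = +0.090 V.

+0.090 V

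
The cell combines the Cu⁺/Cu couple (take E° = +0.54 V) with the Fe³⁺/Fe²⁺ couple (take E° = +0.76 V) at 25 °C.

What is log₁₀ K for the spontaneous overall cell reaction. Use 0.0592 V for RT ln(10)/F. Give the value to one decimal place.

Cathode: Fe³⁺/Fe²⁺; anode: Cu⁺/Cu. E°cell = +0.22 V, n = 1.
log K = nE°cell / 0.0592 = (1)(+0.22) / 0.0592 = 3.7.

3.7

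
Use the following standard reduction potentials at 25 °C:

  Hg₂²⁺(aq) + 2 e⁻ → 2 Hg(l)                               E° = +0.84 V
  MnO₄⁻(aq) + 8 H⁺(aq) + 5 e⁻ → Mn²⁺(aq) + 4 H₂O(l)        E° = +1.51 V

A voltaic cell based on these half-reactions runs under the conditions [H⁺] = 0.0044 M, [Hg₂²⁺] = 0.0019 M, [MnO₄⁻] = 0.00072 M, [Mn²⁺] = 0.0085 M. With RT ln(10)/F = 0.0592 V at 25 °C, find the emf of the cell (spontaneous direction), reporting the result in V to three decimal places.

MnO₄⁻/Mn²⁺ is the cathode (higher E°), Hg₂²⁺/Hg the anode: E°cell = +1.51 − (+0.84) = +0.67 V, n = 10.
Overall: 2 MnO₄⁻(aq) + 16 H⁺(aq) + 10 Hg(l) → 2 Mn²⁺(aq) + 8 H₂O(l) + 5 Hg₂²⁺(aq)
Q = [Mn²⁺]^2·[Hg₂²⁺]^5 / ([MnO₄⁻]^2·[H⁺]^16); log Q = 26.243.
E = E° − (0.0592/n) log Q = +0.67 − (0.0592/10)(26.243) = +0.515 V.

+0.515 V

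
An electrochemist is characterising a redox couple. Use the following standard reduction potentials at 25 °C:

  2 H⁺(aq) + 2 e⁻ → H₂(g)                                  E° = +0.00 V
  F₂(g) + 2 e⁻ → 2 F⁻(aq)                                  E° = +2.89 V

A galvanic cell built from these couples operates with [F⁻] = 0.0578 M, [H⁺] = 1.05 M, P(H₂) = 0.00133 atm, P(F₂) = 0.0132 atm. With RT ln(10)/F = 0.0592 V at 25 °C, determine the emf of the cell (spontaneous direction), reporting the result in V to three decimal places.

+2.821 V

F₂/F⁻ is the cathode (higher E°), H⁺/H₂ the anode: E°cell = +2.89 − (+0.00) = +2.89 V, n = 2.
Overall: F₂(g) + H₂(g) → 2 F⁻(aq) + 2 H⁺(aq)
Q = [F⁻]^2·[H⁺]^2 / (P(F₂)·P(H₂)); log Q = 2.322.
E = E° − (0.0592/n) log Q = +2.89 − (0.0592/2)(2.322) = +2.821 V.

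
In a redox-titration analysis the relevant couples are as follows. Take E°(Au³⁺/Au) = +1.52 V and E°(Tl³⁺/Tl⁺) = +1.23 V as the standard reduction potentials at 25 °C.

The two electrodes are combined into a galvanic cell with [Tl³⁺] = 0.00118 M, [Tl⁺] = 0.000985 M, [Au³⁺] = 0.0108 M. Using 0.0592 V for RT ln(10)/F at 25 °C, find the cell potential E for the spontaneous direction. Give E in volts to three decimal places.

+0.249 V

Au³⁺/Au is the cathode (higher E°), Tl³⁺/Tl⁺ the anode: E°cell = +1.52 − (+1.23) = +0.29 V, n = 6.
Overall: 2 Au³⁺(aq) + 3 Tl⁺(aq) → 2 Au(s) + 3 Tl³⁺(aq)
Q = [Tl³⁺]^3 / ([Au³⁺]^2·[Tl⁺]^3); log Q = 4.168.
E = E° − (0.0592/n) log Q = +0.29 − (0.0592/6)(4.168) = +0.249 V.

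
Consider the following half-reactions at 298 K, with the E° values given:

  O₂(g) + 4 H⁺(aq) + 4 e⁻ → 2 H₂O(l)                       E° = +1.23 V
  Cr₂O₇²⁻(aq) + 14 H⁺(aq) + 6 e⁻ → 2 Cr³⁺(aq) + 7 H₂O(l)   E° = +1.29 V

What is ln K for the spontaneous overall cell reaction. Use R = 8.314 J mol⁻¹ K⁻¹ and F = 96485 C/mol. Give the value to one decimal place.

28.0

Cathode: Cr₂O₇²⁻/Cr³⁺; anode: O₂/H₂O. E°cell = (+1.29) − (+1.23) = +0.06 V, with n = 12.
ΔG° = −nFE° = −RT ln K, so ln K = nFE°/(RT) = (12)(96485)(+0.06) / ((8.314)(298)) = 28.039.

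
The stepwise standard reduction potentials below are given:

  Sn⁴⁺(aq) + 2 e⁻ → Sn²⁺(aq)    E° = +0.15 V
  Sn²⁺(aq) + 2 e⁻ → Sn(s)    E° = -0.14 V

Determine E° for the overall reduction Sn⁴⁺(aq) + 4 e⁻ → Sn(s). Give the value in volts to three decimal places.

+0.005 V

Since ΔG° = −nFE° is additive over sequential reductions, n₃E°₃ = n₁E°₁ + n₂E°₂.
E°₃ = (2×+0.15 + 2×-0.14) / 4 = (+0.020) / 4 = +0.005 V.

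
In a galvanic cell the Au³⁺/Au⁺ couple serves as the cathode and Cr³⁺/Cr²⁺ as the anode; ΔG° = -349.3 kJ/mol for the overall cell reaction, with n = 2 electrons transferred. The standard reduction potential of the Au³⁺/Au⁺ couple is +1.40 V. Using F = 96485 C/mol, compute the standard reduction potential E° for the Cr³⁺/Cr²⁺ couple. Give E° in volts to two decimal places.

E°cell = −ΔG°/(nF) = −(-349.3×10³)/((2)(96485)) = +1.810 V.
Since Au³⁺/Au⁺ is the cathode and Cr³⁺/Cr²⁺ the anode, E°cell = E°(Au³⁺/Au⁺) − E°(Cr³⁺/Cr²⁺).
So E°(Cr³⁺/Cr²⁺) = E°(Au³⁺/Au⁺) − E°cell = (+1.40) − (+1.810) = -0.41 V.

-0.41 V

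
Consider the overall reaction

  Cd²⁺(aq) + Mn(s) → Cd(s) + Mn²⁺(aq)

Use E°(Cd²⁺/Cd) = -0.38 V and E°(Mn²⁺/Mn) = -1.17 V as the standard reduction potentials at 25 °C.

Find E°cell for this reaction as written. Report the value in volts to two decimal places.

+0.79 V

The Cd²⁺/Cd couple has the higher reduction potential, so it is the cathode; Mn²⁺/Mn is oxidised at the anode.
E°cell = E°(cathode) − E°(anode) = (-0.38) − (-1.17) = +0.79 V.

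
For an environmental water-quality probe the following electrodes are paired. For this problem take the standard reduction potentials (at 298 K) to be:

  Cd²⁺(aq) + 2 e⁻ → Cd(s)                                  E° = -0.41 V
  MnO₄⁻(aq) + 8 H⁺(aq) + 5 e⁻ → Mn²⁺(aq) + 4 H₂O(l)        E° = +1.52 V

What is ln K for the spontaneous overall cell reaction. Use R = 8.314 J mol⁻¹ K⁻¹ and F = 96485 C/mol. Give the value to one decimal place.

Cathode: MnO₄⁻/Mn²⁺; anode: Cd²⁺/Cd. E°cell = (+1.52) − (-0.41) = +1.93 V, with n = 10.
ΔG° = −nFE° = −RT ln K, so ln K = nFE°/(RT) = (10)(96485)(+1.93) / ((8.314)(298)) = 751.607.

751.6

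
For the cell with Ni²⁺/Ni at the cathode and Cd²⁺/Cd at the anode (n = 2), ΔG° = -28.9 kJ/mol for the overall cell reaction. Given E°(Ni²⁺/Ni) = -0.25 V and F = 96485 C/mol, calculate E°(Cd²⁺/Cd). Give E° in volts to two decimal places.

E°cell = −ΔG°/(nF) = −(-28.9×10³)/((2)(96485)) = +0.150 V.
Since Ni²⁺/Ni is the cathode and Cd²⁺/Cd the anode, E°cell = E°(Ni²⁺/Ni) − E°(Cd²⁺/Cd).
So E°(Cd²⁺/Cd) = E°(Ni²⁺/Ni) − E°cell = (-0.25) − (+0.150) = -0.40 V.

-0.40 V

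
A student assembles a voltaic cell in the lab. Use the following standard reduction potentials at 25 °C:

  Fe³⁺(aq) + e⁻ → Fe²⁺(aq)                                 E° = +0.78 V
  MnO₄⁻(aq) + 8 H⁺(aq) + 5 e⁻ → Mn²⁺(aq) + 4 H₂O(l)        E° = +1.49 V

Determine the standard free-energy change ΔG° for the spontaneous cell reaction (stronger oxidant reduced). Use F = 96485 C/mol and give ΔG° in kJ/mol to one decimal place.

MnO₄⁻/Mn²⁺ (E° = +1.49 V) is the cathode; Fe³⁺/Fe²⁺ (E° = +0.78 V) is the anode, so E°cell = +0.71 V.
Balancing electrons gives n = 5 (lcm of 5 and 1).
ΔG° = −nFE° = −(5)(96485)(+0.71) = -342,522 J = -342.5 kJ/mol.

-342.5 kJ/mol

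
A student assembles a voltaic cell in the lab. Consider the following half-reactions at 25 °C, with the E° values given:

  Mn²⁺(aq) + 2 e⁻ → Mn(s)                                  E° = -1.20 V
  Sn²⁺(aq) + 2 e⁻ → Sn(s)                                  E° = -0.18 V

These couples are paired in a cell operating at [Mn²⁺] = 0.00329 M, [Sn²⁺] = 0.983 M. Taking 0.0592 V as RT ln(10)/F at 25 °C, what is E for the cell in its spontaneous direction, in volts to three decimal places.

Sn²⁺/Sn is the cathode (higher E°), Mn²⁺/Mn the anode: E°cell = -0.18 − (-1.20) = +1.02 V, n = 2.
Overall: Sn²⁺(aq) + Mn(s) → Sn(s) + Mn²⁺(aq)
Q = [Mn²⁺] / ([Sn²⁺]); log Q = -2.475.
E = E° − (0.0592/n) log Q = +1.02 − (0.0592/2)(-2.475) = +1.093 V.

+1.093 V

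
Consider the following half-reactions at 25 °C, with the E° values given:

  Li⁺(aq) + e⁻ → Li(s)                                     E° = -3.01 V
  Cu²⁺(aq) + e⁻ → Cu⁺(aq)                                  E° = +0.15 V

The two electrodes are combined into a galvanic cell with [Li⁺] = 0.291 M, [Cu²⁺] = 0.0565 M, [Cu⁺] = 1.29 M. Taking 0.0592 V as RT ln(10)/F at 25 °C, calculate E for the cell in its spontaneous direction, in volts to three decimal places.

+3.111 V

Cu²⁺/Cu⁺ is the cathode (higher E°), Li⁺/Li the anode: E°cell = +0.15 − (-3.01) = +3.16 V, n = 1.
Overall: Cu²⁺(aq) + Li(s) → Cu⁺(aq) + Li⁺(aq)
Q = [Cu⁺]·[Li⁺] / ([Cu²⁺]); log Q = 0.822.
E = E° − (0.0592/n) log Q = +3.16 − (0.0592/1)(0.822) = +3.111 V.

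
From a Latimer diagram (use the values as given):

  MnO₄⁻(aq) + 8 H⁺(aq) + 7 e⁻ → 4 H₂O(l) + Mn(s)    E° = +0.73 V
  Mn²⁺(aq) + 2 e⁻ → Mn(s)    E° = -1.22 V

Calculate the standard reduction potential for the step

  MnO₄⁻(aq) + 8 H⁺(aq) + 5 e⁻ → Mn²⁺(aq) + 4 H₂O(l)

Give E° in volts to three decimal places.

Sequential free energies add, so n₃E°₃ = n₁E°₁ + n₂E°₂.
With n₃ = 7, and the known step contributing 2×(-1.22) V, the unknown satisfies 5·E° = 7×(+0.73) − 2×(-1.22) = +7.550.
E° = +7.550 / 5 = +1.510 V.

+1.510 V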